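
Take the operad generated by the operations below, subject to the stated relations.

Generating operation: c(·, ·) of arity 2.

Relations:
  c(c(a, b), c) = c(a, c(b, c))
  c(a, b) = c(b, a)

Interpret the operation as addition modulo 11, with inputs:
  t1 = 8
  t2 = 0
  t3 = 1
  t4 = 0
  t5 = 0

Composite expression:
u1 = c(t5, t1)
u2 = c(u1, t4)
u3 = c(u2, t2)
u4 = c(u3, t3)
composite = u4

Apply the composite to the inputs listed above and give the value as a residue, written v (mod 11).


9 (mod 11)

c(t5, t1) = 8
c(c(t5, t1), t4) = 8
c(c(c(t5, t1), t4), t2) = 8
c(c(c(c(t5, t1), t4), t2), t3) = 9


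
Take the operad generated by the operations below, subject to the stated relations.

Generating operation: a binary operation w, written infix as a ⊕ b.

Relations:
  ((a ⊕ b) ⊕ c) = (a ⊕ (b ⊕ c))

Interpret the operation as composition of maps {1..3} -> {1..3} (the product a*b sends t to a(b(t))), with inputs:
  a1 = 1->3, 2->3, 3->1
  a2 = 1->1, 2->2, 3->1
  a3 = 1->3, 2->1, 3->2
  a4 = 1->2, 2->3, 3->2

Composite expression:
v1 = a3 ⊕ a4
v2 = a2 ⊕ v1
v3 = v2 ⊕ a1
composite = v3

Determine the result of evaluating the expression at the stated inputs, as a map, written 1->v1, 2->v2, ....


(a3 ⊕ a4) = 1->1, 2->2, 3->1
(a2 ⊕ (a3 ⊕ a4)) = 1->1, 2->2, 3->1
((a2 ⊕ (a3 ⊕ a4)) ⊕ a1) = 1->1, 2->1, 3->1

1->1, 2->1, 3->1


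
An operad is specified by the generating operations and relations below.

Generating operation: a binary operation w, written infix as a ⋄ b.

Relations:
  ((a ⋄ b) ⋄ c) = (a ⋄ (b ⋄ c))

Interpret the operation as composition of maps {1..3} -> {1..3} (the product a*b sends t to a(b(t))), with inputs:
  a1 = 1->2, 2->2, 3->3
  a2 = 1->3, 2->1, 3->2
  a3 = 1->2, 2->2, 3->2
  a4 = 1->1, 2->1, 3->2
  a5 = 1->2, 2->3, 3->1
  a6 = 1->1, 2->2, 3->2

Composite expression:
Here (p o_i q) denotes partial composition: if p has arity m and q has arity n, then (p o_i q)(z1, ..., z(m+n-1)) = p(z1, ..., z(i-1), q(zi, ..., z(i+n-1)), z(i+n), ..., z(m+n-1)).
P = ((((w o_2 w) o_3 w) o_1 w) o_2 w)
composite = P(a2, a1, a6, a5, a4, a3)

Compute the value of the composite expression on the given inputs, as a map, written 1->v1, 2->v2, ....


1->1, 2->1, 3->1

(a1 ⋄ a6) = 1->2, 2->2, 3->2
(a2 ⋄ (a1 ⋄ a6)) = 1->1, 2->1, 3->1
(a4 ⋄ a3) = 1->1, 2->1, 3->1
(a5 ⋄ (a4 ⋄ a3)) = 1->2, 2->2, 3->2
((a2 ⋄ (a1 ⋄ a6)) ⋄ (a5 ⋄ (a4 ⋄ a3))) = 1->1, 2->1, 3->1


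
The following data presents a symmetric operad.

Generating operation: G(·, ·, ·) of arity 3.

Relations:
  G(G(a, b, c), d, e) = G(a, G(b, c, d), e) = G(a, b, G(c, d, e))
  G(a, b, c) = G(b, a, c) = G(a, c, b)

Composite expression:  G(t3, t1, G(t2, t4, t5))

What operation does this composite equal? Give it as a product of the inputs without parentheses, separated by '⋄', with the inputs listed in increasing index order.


Key point: G commutes, so take the t-inputs in any fixed order.
G(t2, t4, t5) unparenthesizes to t2 ⋄ t4 ⋄ t5
G(t3, t1, G(t2, t4, t5)) unparenthesizes to t3 ⋄ t1 ⋄ t2 ⋄ t4 ⋄ t5
putting the inputs in ascending order: t1 ⋄ t2 ⋄ t3 ⋄ t4 ⋄ t5

t1 ⋄ t2 ⋄ t3 ⋄ t4 ⋄ t5


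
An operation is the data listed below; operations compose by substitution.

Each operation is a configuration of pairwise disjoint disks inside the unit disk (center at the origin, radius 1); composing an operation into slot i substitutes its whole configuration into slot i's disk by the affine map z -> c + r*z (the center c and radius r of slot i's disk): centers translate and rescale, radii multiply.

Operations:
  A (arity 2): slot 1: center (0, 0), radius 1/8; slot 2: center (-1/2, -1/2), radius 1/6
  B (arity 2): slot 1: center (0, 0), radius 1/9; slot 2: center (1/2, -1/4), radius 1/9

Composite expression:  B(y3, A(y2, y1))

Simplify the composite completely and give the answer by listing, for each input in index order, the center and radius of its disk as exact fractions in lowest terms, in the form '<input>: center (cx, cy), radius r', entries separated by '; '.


y1: center (4/9, -11/36), radius 1/54; y2: center (1/2, -1/4), radius 1/72; y3: center (0, 0), radius 1/9


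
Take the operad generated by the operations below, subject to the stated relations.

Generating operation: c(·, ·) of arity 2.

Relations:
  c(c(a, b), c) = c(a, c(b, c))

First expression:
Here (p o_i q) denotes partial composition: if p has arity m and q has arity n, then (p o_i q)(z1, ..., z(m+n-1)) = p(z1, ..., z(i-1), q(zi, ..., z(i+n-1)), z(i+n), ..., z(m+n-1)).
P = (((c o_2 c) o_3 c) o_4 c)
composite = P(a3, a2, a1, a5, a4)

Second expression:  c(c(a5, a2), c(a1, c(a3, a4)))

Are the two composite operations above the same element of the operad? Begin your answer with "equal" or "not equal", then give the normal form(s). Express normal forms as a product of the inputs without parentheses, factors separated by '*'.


The first composite normalizes to a3 * a2 * a1 * a5 * a4
The second composite normalizes to a5 * a2 * a1 * a3 * a4
No match — not equal.

not equal: they reduce to a3 * a2 * a1 * a5 * a4 and a5 * a2 * a1 * a3 * a4


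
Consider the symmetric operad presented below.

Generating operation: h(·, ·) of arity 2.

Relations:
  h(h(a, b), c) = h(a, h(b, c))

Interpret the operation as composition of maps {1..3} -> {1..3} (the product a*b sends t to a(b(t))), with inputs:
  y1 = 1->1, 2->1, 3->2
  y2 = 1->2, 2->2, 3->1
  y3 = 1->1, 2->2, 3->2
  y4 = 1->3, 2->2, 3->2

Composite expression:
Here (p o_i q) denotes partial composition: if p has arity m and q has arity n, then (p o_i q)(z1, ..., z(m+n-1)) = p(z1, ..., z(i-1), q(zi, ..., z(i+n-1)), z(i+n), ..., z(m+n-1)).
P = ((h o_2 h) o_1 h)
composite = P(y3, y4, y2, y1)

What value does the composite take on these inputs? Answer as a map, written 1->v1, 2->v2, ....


1->2, 2->2, 3->2

h(y3, y4) = 1->2, 2->2, 3->2
h(y2, y1) = 1->2, 2->2, 3->2
h(h(y3, y4), h(y2, y1)) = 1->2, 2->2, 3->2


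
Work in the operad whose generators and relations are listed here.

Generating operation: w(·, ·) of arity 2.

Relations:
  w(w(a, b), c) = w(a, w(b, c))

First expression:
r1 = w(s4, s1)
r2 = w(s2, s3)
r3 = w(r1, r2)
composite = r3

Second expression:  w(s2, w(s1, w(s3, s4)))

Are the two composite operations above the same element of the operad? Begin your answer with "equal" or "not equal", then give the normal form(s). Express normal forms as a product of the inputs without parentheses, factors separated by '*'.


The first expression reduces to s4 * s1 * s2 * s3
The second expression reduces to s2 * s1 * s3 * s4
Different reductions; not equal.

not equal; the first gives s4 * s1 * s2 * s3 and the second s2 * s1 * s3 * s4


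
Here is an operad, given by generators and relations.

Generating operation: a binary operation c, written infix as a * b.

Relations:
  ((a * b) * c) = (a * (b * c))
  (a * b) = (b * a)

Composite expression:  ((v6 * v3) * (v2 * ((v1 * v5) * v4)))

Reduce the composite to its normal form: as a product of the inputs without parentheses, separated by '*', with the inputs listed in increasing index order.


v1 * v2 * v3 * v4 * v5 * v6

Reordering under c is free, so list the v-inputs canonically.
(v6 * v3) reduces to v6 * v3
(v1 * v5) reduces to v1 * v5
((v1 * v5) * v4) reduces to v1 * v5 * v4
(v2 * ((v1 * v5) * v4)) reduces to v2 * v1 * v5 * v4
((v6 * v3) * (v2 * ((v1 * v5) * v4))) reduces to v6 * v3 * v2 * v1 * v5 * v4
commutativity sorts the factors: v1 * v2 * v3 * v4 * v5 * v6


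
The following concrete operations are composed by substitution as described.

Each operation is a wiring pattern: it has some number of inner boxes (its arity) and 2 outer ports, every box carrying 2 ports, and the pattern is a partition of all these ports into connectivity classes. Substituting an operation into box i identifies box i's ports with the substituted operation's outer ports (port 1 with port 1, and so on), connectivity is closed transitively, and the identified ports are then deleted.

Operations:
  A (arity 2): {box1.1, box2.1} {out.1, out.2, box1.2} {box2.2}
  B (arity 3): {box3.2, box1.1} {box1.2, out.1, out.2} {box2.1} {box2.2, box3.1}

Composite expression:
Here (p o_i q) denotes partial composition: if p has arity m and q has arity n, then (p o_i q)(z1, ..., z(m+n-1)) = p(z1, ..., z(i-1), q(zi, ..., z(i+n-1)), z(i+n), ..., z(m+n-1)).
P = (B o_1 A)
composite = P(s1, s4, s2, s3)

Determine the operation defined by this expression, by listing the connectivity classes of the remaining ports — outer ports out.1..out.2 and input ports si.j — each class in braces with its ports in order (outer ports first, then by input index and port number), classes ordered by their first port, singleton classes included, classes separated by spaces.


{out.1, out.2, s1.2, s3.2} {s1.1, s4.1} {s2.1} {s2.2, s3.1} {s4.2}

Connectivity passes through glued B-boundaries; trace each wire chain.
A over (s1, s4) gives {out.1, out.2, s1.2} {s1.1, s4.1} {s4.2}, out.j being that stage's outer ports
B over (s1, s4, s2, s3) gives {out.1, out.2, s1.2, s3.2} {s1.1, s4.1} {s2.1} {s2.2, s3.1} {s4.2}, out.j being that stage's outer ports


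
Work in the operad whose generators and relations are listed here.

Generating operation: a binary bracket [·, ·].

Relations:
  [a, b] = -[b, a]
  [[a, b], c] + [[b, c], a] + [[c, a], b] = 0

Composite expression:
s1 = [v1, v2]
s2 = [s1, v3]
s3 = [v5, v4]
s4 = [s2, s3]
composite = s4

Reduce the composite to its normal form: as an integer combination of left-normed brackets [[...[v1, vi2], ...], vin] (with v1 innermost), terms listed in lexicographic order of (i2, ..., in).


Left-normed coefficients sit on the v1-initial expansion words.
Composite bracket: [[[v1, v2], v3], [v5, v4]]
Each bracket splits as ab - ba, giving 16 signed words (2^4 = 16).
Only words starting with v1 matter:
  v1v2v3v4v5 (sign -1) contributes -[[[[v1, v2], v3], v4], v5]
  v1v2v3v5v4 (sign +1) contributes +[[[[v1, v2], v3], v5], v4]

-[[[[v1, v2], v3], v4], v5] + [[[[v1, v2], v3], v5], v4]


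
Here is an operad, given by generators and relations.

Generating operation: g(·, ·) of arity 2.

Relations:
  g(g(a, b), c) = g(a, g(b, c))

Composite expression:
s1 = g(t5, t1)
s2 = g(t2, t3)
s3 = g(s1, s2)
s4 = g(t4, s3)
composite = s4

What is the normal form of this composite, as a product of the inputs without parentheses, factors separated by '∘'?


All parenthesizations of g agree; list the t-inputs left to right.
g(t5, t1) collapses to t5 ∘ t1
g(t2, t3) collapses to t2 ∘ t3
g(g(t5, t1), g(t2, t3)) collapses to t5 ∘ t1 ∘ t2 ∘ t3
g(t4, g(g(t5, t1), g(t2, t3))) collapses to t4 ∘ t5 ∘ t1 ∘ t2 ∘ t3

t4 ∘ t5 ∘ t1 ∘ t2 ∘ t3


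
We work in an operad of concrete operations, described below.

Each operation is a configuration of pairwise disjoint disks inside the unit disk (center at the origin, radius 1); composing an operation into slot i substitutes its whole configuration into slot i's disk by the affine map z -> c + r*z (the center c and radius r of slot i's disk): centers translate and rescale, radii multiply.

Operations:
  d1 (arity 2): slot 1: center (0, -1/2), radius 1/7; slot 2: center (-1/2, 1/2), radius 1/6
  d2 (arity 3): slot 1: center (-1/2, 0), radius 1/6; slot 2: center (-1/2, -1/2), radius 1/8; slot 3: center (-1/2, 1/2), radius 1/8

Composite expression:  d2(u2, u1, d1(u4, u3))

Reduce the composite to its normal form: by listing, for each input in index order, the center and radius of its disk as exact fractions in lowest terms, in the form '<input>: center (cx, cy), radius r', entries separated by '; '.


u1: center (-1/2, -1/2), radius 1/8; u2: center (-1/2, 0), radius 1/6; u3: center (-9/16, 9/16), radius 1/48; u4: center (-1/2, 7/16), radius 1/56

Follow each u-input down from d2: c' goes to c + r*c', radius to r*r'.
for u2, the 1-step affine chain lands on center (-1/2, 0), radius 1/6
for u1, the 1-step affine chain lands on center (-1/2, -1/2), radius 1/8
for u4, the 2-step affine chain lands on center (-1/2, 7/16), radius 1/56
for u3, the 2-step affine chain lands on center (-9/16, 9/16), radius 1/48


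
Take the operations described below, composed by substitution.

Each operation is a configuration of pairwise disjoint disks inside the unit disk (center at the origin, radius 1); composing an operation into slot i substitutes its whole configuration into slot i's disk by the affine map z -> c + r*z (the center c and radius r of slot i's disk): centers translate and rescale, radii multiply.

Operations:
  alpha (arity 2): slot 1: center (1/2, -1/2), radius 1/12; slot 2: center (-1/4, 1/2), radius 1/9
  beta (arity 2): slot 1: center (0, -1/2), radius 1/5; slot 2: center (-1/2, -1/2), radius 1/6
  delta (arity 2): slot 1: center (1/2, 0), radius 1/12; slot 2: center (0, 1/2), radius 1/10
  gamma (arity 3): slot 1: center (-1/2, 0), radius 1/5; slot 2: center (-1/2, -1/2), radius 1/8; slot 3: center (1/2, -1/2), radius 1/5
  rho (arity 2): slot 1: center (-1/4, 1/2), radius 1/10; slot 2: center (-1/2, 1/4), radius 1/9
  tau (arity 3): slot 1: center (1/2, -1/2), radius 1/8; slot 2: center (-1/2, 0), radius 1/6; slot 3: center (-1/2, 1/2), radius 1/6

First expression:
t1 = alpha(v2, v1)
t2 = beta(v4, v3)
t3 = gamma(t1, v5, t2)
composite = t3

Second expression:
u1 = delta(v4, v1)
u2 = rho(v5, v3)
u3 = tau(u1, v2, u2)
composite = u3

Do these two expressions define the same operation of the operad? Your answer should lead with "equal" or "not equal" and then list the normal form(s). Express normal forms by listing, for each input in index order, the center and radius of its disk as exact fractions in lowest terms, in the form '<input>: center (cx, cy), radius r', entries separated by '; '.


not equal; first: v1: center (-11/20, 1/10), radius 1/45; v2: center (-2/5, -1/10), radius 1/60; v3: center (2/5, -3/5), radius 1/30; v4: center (1/2, -3/5), radius 1/25; v5: center (-1/2, -1/2), radius 1/8; second: v1: center (1/2, -7/16), radius 1/80; v2: center (-1/2, 0), radius 1/6; v3: center (-7/12, 13/24), radius 1/54; v4: center (9/16, -1/2), radius 1/96; v5: center (-13/24, 7/12), radius 1/60

The first expression, normalized: v1: center (-11/20, 1/10), radius 1/45; v2: center (-2/5, -1/10), radius 1/60; v3: center (2/5, -3/5), radius 1/30; v4: center (1/2, -3/5), radius 1/25; v5: center (-1/2, -1/2), radius 1/8
The second expression, normalized: v1: center (1/2, -7/16), radius 1/80; v2: center (-1/2, 0), radius 1/6; v3: center (-7/12, 13/24), radius 1/54; v4: center (9/16, -1/2), radius 1/96; v5: center (-13/24, 7/12), radius 1/60
The forms do not match — not equal.


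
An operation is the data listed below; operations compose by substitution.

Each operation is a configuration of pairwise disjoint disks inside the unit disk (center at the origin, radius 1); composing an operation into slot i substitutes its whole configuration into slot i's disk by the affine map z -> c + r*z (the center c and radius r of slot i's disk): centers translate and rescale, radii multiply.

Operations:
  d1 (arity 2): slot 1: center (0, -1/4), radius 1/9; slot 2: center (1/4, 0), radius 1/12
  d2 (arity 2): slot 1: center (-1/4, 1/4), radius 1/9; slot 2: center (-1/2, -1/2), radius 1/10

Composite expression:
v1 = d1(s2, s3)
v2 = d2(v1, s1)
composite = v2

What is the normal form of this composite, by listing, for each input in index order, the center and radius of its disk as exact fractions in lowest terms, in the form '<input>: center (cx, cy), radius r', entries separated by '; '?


s1: center (-1/2, -1/2), radius 1/10; s2: center (-1/4, 2/9), radius 1/81; s3: center (-2/9, 1/4), radius 1/108

Only the slot chain above each s matters under d2; compose those maps.
s2: after 2 affine steps, its disk has center (-1/4, 2/9), radius 1/81
s3: after 2 affine steps, its disk has center (-2/9, 1/4), radius 1/108
s1: after 1 affine step, its disk has center (-1/2, -1/2), radius 1/10


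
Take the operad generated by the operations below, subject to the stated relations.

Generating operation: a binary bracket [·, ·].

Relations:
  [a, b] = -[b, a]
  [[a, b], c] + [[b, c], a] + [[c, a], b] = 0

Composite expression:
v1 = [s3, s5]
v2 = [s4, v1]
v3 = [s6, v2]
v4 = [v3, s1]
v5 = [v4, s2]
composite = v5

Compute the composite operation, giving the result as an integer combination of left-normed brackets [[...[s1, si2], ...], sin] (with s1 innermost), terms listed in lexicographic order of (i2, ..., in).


-[[[[[s1, s3], s5], s4], s6], s2] + [[[[[s1, s4], s3], s5], s6], s2] - [[[[[s1, s4], s5], s3], s6], s2] + [[[[[s1, s5], s3], s4], s6], s2] + [[[[[s1, s6], s3], s5], s4], s2] - [[[[[s1, s6], s4], s3], s5], s2] + [[[[[s1, s6], s4], s5], s3], s2] - [[[[[s1, s6], s5], s3], s4], s2]

Expand each bracket as ab - ba; the s1-initial words give the coefficients.
Composite bracket: [[[s6, [s4, [s3, s5]]], s1], s2]
Applying ab - ba throughout gives 32 signed words (2^5 = 32).
Keep just the words that open with s1:
  sign of s1s3s5s4s6s2 is -1, so it contributes -[[[[[s1, s3], s5], s4], s6], s2]
  sign of s1s4s3s5s6s2 is +1, so it contributes +[[[[[s1, s4], s3], s5], s6], s2]
  sign of s1s4s5s3s6s2 is -1, so it contributes -[[[[[s1, s4], s5], s3], s6], s2]
  sign of s1s5s3s4s6s2 is +1, so it contributes +[[[[[s1, s5], s3], s4], s6], s2]
  sign of s1s6s3s5s4s2 is +1, so it contributes +[[[[[s1, s6], s3], s5], s4], s2]
  sign of s1s6s4s3s5s2 is -1, so it contributes -[[[[[s1, s6], s4], s3], s5], s2]
  sign of s1s6s4s5s3s2 is +1, so it contributes +[[[[[s1, s6], s4], s5], s3], s2]
  sign of s1s6s5s3s4s2 is -1, so it contributes -[[[[[s1, s6], s5], s3], s4], s2]


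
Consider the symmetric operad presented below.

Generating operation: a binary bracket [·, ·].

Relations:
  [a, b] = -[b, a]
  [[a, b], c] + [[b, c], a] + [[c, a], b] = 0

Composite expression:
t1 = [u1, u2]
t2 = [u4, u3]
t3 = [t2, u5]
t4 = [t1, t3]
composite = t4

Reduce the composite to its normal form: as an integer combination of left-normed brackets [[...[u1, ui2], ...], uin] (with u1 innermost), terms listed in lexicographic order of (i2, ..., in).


-[[[[u1, u2], u3], u4], u5] + [[[[u1, u2], u4], u3], u5] + [[[[u1, u2], u5], u3], u4] - [[[[u1, u2], u5], u4], u3]

Left-normed coefficients sit on the u1-initial expansion words.
Composite bracket: [[u1, u2], [[u4, u3], u5]]
Under [a, b] = ab - ba we get 16 signed associative words (2^4 = 16).
Keep just the words that open with u1:
  the word u1u2u3u4u5 carries sign -1 and contributes -[[[[u1, u2], u3], u4], u5]
  the word u1u2u4u3u5 carries sign +1 and contributes +[[[[u1, u2], u4], u3], u5]
  the word u1u2u5u3u4 carries sign +1 and contributes +[[[[u1, u2], u5], u3], u4]
  the word u1u2u5u4u3 carries sign -1 and contributes -[[[[u1, u2], u5], u4], u3]


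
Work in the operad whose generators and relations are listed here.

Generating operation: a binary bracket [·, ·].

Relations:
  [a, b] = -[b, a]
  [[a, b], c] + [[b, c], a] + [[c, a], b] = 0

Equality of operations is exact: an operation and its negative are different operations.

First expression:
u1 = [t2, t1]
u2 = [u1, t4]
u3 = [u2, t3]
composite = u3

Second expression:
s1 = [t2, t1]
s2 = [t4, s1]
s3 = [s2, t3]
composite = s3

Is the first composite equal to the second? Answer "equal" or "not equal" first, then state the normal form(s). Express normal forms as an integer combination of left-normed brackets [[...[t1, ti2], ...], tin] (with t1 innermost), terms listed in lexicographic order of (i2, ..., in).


not equal: they reduce to -[[[t1, t2], t4], t3] and [[[t1, t2], t4], t3]

The first composite normalizes to -[[[t1, t2], t4], t3]
The second composite normalizes to [[[t1, t2], t4], t3]
They disagree, so not equal.


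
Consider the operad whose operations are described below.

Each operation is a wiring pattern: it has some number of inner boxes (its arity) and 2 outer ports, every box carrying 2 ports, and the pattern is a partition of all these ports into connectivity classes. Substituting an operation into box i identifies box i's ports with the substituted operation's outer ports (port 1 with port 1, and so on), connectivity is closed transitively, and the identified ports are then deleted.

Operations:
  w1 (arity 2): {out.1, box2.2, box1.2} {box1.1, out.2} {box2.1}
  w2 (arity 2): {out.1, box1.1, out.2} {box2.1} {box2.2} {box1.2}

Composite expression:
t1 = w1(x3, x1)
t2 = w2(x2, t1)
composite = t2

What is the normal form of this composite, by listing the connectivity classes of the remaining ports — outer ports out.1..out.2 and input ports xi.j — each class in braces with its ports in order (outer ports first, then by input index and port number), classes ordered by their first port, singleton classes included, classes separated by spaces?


{out.1, out.2, x2.1} {x1.1} {x1.2, x3.2} {x2.2} {x3.1}


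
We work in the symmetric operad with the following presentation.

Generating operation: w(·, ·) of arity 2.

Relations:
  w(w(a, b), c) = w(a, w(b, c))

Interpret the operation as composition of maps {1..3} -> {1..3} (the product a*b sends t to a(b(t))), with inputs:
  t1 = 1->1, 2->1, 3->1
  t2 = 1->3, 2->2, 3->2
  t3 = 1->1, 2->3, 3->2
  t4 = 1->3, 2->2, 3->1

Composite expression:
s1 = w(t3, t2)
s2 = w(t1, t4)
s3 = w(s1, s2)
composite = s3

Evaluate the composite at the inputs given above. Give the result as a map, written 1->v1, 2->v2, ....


1->2, 2->2, 3->2

w(t3, t2) = 1->2, 2->3, 3->3
w(t1, t4) = 1->1, 2->1, 3->1
w(w(t3, t2), w(t1, t4)) = 1->2, 2->2, 3->2


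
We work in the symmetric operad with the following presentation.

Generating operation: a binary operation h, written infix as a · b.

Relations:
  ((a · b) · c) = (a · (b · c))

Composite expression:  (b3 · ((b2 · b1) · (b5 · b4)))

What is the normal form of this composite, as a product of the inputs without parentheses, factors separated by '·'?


b3 · b2 · b1 · b5 · b4

All parenthesizations of h agree; list the b-inputs left to right.
(b2 · b1) linearizes to b2 · b1
(b5 · b4) linearizes to b5 · b4
((b2 · b1) · (b5 · b4)) linearizes to b2 · b1 · b5 · b4
(b3 · ((b2 · b1) · (b5 · b4))) linearizes to b3 · b2 · b1 · b5 · b4


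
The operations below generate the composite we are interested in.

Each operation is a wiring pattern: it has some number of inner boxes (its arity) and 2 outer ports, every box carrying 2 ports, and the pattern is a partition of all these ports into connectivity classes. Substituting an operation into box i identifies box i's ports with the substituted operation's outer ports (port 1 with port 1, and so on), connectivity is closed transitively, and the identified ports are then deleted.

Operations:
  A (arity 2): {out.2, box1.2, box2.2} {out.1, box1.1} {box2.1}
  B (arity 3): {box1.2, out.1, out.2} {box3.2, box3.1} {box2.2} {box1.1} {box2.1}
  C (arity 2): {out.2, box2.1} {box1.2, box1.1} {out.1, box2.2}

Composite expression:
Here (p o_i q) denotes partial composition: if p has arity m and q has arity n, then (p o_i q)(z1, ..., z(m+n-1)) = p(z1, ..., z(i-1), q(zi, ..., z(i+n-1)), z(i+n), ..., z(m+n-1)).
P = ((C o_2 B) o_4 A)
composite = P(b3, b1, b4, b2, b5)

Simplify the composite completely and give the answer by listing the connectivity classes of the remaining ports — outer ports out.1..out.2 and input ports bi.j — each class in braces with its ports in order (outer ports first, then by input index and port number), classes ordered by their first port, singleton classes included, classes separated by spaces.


{out.1, out.2, b1.2} {b1.1} {b2.1, b2.2, b5.2} {b3.1, b3.2} {b4.1} {b4.2} {b5.1}

Substituting into C glues patterns; closure does the rest.
stage A: inputs (b2, b5), connectivity {out.1, b2.1} {out.2, b2.2, b5.2} {b5.1}, out.j its boundary
stage B: inputs (b1, b4, b2, b5), connectivity {out.1, out.2, b1.2} {b1.1} {b2.1, b2.2, b5.2} {b4.1} {b4.2} {b5.1}, out.j its boundary
stage C: inputs (b3, b1, b4, b2, b5), connectivity {out.1, out.2, b1.2} {b1.1} {b2.1, b2.2, b5.2} {b3.1, b3.2} {b4.1} {b4.2} {b5.1}, out.j its boundary


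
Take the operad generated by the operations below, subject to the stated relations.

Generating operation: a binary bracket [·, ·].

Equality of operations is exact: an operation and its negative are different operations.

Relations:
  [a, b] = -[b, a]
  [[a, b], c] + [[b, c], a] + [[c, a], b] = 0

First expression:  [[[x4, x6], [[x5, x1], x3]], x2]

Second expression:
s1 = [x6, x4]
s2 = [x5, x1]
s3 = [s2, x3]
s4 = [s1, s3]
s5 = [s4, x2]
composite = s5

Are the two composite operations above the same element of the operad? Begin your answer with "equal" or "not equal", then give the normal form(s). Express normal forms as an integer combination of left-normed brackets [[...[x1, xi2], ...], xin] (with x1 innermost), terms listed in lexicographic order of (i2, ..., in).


not equal; the first gives [[[[[x1, x5], x3], x4], x6], x2] - [[[[[x1, x5], x3], x6], x4], x2] and the second -[[[[[x1, x5], x3], x4], x6], x2] + [[[[[x1, x5], x3], x6], x4], x2]

The first expression reduces to [[[[[x1, x5], x3], x4], x6], x2] - [[[[[x1, x5], x3], x6], x4], x2]
The second expression reduces to -[[[[[x1, x5], x3], x4], x6], x2] + [[[[[x1, x5], x3], x6], x4], x2]
Different reductions; not equal.


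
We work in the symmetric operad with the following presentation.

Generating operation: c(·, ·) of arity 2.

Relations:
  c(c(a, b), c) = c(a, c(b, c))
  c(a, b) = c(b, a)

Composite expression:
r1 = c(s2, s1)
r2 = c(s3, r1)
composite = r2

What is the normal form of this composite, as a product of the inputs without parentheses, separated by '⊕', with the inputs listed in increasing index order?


s1 ⊕ s2 ⊕ s3

Key point: c commutes, so take the s-inputs in any fixed order.
c(s2, s1) flattens to s2 ⊕ s1
c(s3, c(s2, s1)) flattens to s3 ⊕ s2 ⊕ s1
reordering the factors by index: s1 ⊕ s2 ⊕ s3


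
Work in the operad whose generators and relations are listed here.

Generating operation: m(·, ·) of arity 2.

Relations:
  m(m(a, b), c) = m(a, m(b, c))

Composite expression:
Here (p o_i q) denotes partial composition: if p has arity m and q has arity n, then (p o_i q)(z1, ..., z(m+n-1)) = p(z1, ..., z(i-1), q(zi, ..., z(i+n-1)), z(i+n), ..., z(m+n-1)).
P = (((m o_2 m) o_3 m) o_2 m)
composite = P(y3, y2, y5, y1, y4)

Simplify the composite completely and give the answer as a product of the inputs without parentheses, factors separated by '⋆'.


Associativity of m dissolves the nesting; only the y-input order survives.
m(y2, y5) unparenthesizes to y2 ⋆ y5
m(y1, y4) unparenthesizes to y1 ⋆ y4
m(m(y2, y5), m(y1, y4)) unparenthesizes to y2 ⋆ y5 ⋆ y1 ⋆ y4
m(y3, m(m(y2, y5), m(y1, y4))) unparenthesizes to y3 ⋆ y2 ⋆ y5 ⋆ y1 ⋆ y4

y3 ⋆ y2 ⋆ y5 ⋆ y1 ⋆ y4


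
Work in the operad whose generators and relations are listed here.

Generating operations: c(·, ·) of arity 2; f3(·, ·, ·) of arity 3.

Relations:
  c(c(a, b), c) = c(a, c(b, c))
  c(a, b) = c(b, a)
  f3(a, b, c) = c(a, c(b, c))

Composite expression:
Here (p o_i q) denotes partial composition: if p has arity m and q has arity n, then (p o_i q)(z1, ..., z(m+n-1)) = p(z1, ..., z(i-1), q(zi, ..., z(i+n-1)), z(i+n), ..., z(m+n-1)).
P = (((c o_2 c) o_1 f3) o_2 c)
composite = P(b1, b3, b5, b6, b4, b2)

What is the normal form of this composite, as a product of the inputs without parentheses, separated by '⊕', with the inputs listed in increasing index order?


With c associative and commutative, the b-input set is all that matters.
c(b3, b5) collapses to b3 ⊕ b5
f3(b1, c(b3, b5), b6) collapses to b1 ⊕ b3 ⊕ b5 ⊕ b6
c(b4, b2) collapses to b4 ⊕ b2
c(f3(b1, c(b3, b5), b6), c(b4, b2)) collapses to b1 ⊕ b3 ⊕ b5 ⊕ b6 ⊕ b4 ⊕ b2
putting the inputs in ascending order: b1 ⊕ b2 ⊕ b3 ⊕ b4 ⊕ b5 ⊕ b6

b1 ⊕ b2 ⊕ b3 ⊕ b4 ⊕ b5 ⊕ b6


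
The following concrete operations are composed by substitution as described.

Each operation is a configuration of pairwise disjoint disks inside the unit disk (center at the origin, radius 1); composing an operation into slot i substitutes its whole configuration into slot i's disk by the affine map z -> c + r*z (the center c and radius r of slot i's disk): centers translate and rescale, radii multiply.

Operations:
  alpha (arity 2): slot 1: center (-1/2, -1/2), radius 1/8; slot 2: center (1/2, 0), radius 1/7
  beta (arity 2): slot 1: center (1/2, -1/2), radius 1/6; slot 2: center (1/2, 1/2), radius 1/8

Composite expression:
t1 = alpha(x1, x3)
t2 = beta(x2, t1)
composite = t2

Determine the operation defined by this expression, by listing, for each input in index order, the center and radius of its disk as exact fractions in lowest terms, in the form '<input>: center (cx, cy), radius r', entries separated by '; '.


x1: center (7/16, 7/16), radius 1/64; x2: center (1/2, -1/2), radius 1/6; x3: center (9/16, 1/2), radius 1/56

Follow each x-input down from beta: c' goes to c + r*c', radius to r*r'.
for x2, the 1-step affine chain lands on center (1/2, -1/2), radius 1/6
for x1, the 2-step affine chain lands on center (7/16, 7/16), radius 1/64
for x3, the 2-step affine chain lands on center (9/16, 1/2), radius 1/56


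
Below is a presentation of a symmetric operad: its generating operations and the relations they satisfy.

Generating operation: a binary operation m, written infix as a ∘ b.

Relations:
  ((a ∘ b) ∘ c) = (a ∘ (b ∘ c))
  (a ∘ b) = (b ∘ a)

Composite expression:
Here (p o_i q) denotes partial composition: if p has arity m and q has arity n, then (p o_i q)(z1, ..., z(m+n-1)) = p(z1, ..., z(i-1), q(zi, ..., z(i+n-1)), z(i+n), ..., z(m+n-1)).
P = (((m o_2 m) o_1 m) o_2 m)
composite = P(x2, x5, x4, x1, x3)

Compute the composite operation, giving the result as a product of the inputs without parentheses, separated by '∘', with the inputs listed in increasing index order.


x1 ∘ x2 ∘ x3 ∘ x4 ∘ x5


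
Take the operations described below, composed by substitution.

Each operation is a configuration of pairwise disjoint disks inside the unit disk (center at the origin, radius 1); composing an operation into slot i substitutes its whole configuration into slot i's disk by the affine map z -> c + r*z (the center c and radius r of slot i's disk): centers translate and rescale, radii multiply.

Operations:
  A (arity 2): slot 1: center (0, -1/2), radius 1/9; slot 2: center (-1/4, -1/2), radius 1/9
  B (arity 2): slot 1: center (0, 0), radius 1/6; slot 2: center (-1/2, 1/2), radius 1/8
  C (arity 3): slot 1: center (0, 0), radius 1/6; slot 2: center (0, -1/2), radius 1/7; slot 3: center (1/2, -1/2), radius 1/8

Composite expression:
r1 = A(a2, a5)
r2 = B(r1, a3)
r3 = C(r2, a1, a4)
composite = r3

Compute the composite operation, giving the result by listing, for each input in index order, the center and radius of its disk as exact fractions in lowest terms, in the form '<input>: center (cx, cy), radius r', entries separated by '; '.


a1: center (0, -1/2), radius 1/7; a2: center (0, -1/72), radius 1/324; a3: center (-1/12, 1/12), radius 1/48; a4: center (1/2, -1/2), radius 1/8; a5: center (-1/144, -1/72), radius 1/324


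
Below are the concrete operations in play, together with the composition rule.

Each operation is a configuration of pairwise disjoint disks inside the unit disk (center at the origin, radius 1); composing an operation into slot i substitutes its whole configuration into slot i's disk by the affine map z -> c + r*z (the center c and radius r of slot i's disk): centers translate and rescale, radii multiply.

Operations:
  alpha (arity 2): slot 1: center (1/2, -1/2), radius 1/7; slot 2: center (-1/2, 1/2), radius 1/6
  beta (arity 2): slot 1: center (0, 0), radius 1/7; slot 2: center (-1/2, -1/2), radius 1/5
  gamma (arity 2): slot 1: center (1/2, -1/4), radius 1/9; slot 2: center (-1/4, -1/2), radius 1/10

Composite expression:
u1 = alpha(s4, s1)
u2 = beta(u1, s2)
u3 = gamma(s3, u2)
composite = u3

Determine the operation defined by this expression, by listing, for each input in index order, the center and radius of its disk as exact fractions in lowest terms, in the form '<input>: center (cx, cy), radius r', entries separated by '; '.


Follow each s-input down from gamma: c' goes to c + r*c', radius to r*r'.
s3 passes through 1 substitution, ending at center (1/2, -1/4), radius 1/9
s4 passes through 3 substitutions, ending at center (-17/70, -71/140), radius 1/490
s1 passes through 3 substitutions, ending at center (-9/35, -69/140), radius 1/420
s2 passes through 2 substitutions, ending at center (-3/10, -11/20), radius 1/50

s1: center (-9/35, -69/140), radius 1/420; s2: center (-3/10, -11/20), radius 1/50; s3: center (1/2, -1/4), radius 1/9; s4: center (-17/70, -71/140), radius 1/490


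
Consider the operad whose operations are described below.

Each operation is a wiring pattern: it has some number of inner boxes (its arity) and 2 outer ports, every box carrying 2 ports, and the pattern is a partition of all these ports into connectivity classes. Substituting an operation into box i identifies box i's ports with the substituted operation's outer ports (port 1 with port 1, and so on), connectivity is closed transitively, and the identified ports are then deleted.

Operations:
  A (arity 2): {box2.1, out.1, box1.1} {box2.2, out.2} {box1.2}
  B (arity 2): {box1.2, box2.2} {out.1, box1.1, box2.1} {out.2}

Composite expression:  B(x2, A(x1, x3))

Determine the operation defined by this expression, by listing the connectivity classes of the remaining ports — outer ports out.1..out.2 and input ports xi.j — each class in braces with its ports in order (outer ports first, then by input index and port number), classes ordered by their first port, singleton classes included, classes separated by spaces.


After gluing at B, chains via deleted ports link the x-ports.
the subtree at A composes to {out.1, x1.1, x3.1} {out.2, x3.2} {x1.2} on (x1, x3); out.j = own outer ports
the subtree at B composes to {out.1, x1.1, x2.1, x3.1} {out.2} {x1.2} {x2.2, x3.2} on (x2, x1, x3); out.j = own outer ports

{out.1, x1.1, x2.1, x3.1} {out.2} {x1.2} {x2.2, x3.2}


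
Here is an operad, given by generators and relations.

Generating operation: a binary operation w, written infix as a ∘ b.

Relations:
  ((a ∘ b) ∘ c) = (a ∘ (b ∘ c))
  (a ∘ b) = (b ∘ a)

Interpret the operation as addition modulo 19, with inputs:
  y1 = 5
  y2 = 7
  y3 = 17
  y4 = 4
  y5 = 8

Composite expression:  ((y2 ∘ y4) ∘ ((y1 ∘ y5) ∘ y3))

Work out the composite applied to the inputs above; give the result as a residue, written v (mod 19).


3 (mod 19)

(y2 ∘ y4) = 11
(y1 ∘ y5) = 13
((y1 ∘ y5) ∘ y3) = 11
((y2 ∘ y4) ∘ ((y1 ∘ y5) ∘ y3)) = 3


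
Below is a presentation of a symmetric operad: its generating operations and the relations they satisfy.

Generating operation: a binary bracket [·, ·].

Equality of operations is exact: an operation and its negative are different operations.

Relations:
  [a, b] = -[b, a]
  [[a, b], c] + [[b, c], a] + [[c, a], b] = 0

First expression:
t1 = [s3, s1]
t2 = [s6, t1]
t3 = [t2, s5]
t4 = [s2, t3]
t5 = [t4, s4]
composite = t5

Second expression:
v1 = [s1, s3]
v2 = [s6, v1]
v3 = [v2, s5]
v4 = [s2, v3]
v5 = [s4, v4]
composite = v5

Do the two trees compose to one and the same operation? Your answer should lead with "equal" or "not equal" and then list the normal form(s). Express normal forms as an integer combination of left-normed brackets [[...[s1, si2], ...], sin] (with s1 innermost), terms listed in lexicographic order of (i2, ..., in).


equal; both compose to -[[[[[s1, s3], s6], s5], s2], s4]


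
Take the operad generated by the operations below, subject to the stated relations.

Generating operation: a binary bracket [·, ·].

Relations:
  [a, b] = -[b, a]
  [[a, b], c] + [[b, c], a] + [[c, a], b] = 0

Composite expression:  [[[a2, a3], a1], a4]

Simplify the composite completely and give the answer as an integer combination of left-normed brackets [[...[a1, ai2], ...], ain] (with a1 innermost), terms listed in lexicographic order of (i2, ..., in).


A multilinear Lie element is pinned by a1-initial words (a1 innermost).
Composite bracket: [[[a2, a3], a1], a4]
Each bracket splits as ab - ba, giving 8 signed words (2^3 = 8).
Only words starting with a1 matter:
  from a1a2a3a4, sign -1: term -[[[a1, a2], a3], a4]
  from a1a3a2a4, sign +1: term +[[[a1, a3], a2], a4]

-[[[a1, a2], a3], a4] + [[[a1, a3], a2], a4]


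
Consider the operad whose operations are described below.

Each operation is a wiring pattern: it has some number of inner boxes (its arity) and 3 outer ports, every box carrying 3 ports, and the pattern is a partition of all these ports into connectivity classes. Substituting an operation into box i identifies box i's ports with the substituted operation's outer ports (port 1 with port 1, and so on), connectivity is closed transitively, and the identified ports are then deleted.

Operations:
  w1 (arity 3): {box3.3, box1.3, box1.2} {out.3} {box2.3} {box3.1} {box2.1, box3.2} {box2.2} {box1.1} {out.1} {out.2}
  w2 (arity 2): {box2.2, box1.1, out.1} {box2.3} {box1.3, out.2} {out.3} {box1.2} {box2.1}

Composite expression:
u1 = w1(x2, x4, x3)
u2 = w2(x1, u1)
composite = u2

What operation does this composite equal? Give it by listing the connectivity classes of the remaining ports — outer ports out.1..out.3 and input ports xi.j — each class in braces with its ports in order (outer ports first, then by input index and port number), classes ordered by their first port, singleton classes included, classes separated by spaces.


Treat the ports identified at w2 as solder joints: merge, then drop.
stage w1: inputs (x2, x4, x3), connectivity {out.1} {out.2} {out.3} {x2.1} {x2.2, x2.3, x3.3} {x3.1} {x3.2, x4.1} {x4.2} {x4.3}, out.j its boundary
stage w2: inputs (x1, x2, x4, x3), connectivity {out.1, x1.1} {out.2, x1.3} {out.3} {x1.2} {x2.1} {x2.2, x2.3, x3.3} {x3.1} {x3.2, x4.1} {x4.2} {x4.3}, out.j its boundary

{out.1, x1.1} {out.2, x1.3} {out.3} {x1.2} {x2.1} {x2.2, x2.3, x3.3} {x3.1} {x3.2, x4.1} {x4.2} {x4.3}


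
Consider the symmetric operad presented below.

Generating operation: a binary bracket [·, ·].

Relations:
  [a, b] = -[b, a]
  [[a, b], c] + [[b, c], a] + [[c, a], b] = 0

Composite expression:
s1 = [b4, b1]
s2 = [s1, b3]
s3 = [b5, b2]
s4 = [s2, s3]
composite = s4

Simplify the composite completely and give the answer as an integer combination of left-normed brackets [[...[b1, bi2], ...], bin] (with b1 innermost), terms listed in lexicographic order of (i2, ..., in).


[[[[b1, b4], b3], b2], b5] - [[[[b1, b4], b3], b5], b2]

Expand each bracket as ab - ba; the b1-initial words give the coefficients.
Composite bracket: [[[b4, b1], b3], [b5, b2]]
The bracket unfolds into 16 signed words via [a, b] = ab - ba (2^4 = 16).
Keep just the words that open with b1:
  b1b4b3b2b5 appears with sign +1, giving the term +[[[[b1, b4], b3], b2], b5]
  b1b4b3b5b2 appears with sign -1, giving the term -[[[[b1, b4], b3], b5], b2]


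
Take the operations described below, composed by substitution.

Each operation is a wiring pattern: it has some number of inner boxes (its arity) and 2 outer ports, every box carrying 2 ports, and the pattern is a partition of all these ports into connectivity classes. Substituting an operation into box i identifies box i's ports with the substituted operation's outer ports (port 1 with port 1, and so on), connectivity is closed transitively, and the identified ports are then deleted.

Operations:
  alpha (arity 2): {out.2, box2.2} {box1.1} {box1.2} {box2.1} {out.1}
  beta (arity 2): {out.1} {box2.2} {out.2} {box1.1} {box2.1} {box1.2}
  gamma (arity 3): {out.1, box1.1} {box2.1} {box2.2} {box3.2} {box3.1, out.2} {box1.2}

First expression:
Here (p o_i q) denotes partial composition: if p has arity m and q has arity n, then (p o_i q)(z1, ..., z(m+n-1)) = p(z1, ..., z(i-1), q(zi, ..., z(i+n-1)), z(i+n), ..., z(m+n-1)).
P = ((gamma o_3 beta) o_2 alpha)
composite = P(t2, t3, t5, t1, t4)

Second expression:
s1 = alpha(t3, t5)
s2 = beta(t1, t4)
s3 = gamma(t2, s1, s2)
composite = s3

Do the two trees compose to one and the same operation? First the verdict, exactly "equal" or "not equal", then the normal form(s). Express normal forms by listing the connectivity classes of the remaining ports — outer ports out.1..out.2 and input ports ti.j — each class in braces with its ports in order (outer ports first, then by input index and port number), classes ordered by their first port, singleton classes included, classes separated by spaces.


equal: each reduces to {out.1, t2.1} {out.2} {t1.1} {t1.2} {t2.2} {t3.1} {t3.2} {t4.1} {t4.2} {t5.1} {t5.2}
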